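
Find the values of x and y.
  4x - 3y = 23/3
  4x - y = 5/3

x = -1/3, y = -3

From equation 2: y = -5/3 + 4·x.
Substitute into equation 1 and solve: x = -1/3.
Then y = -3.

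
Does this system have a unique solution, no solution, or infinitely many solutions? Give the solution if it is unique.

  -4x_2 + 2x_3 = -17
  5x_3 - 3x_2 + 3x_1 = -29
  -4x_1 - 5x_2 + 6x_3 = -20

x_1 = -5/2, x_2 = 3, x_3 = -5/2

Row-reduce the augmented matrix:
Swap R1 and R2.
R1 ← R1 / (3).
R3 ← R3 + 4·R1.
R2 ← R2 / (-4).
R1 ← R1 + 1·R2.
R3 ← R3 + 9·R2.
R3 ← R3 / (49/6).
R1 ← R1 − 7/6·R3.
R2 ← R2 + 1/2·R3.
Reading off the reduced rows gives x_1 = -5/2, x_2 = 3, x_3 = -5/2.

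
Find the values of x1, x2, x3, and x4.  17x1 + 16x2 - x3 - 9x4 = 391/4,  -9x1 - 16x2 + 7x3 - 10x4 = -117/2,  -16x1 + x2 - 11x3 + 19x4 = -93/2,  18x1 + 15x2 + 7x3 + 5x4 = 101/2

x1 = 3, x2 = 7/4, x3 = -3, x4 = -7/4

Row-reduce the augmented matrix:
R1 ← R1 / (17).
R2 ← R2 + 9·R1.
R3 ← R3 + 16·R1.
R4 ← R4 − 18·R1.
R2 ← R2 / (-128/17).
R1 ← R1 − 16/17·R2.
R3 ← R3 − 273/17·R2.
R4 ← R4 + 33/17·R2.
R3 ← R3 / (119/64).
R1 ← R1 − 3/4·R3.
R2 ← R2 + 55/64·R3.
R4 ← R4 − 409/64·R3.
R4 ← R4 / (10755/119).
R1 ← R1 − 1447/238·R4.
R2 ← R2 + 1839/238·R4.
R3 ← R3 + 2683/238·R4.
Reading off the reduced rows gives x1 = 3, x2 = 7/4, x3 = -3, x4 = -7/4.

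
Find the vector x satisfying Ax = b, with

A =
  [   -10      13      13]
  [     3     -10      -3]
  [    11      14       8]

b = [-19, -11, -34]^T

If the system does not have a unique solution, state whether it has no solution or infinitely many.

x_1 = -2, x_2 = 2, x_3 = -5

Row-reduce the augmented matrix:
R1 ← R1 / (-10).
R2 ← R2 − 3·R1.
R3 ← R3 − 11·R1.
R2 ← R2 / (-61/10).
R1 ← R1 + 13/10·R2.
R3 ← R3 − 283/10·R2.
R3 ← R3 / (1615/61).
R1 ← R1 + 91/61·R3.
R2 ← R2 + 9/61·R3.
Reading off the reduced rows gives x_1 = -2, x_2 = 2, x_3 = -5.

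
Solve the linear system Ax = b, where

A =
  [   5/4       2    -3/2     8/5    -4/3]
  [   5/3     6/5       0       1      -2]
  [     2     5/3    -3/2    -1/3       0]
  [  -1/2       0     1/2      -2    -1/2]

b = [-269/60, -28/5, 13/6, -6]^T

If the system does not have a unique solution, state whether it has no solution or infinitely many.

Row-reduce:
R1 ← R1 / (5/4).
R2 ← R2 − 5/3·R1.
R3 ← R3 − 2·R1.
R4 ← R4 + 1/2·R1.
R2 ← R2 / (-22/15).
R1 ← R1 − 8/5·R2.
R3 ← R3 + 23/15·R2.
R4 ← R4 − 4/5·R2.
R3 ← R3 / (-131/110).
R1 ← R1 − 54/55·R3.
R2 ← R2 + 15/11·R3.
R4 ← R4 − 109/110·R3.
R4 ← R4 / (-13361/3930).
R1 ← R1 + 894/655·R4.
R2 ← R2 − 715/262·R4.
R3 ← R3 − 2819/1965·R4.
Rank is 4 with 5 unknowns, leaving x_5 free.

infinitely many solutions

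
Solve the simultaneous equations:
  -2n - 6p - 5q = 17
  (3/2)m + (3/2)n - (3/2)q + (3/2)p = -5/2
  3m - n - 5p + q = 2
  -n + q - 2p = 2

no solution

Row-reduce:
Swap R1 and R2.
R1 ← R1 / (3/2).
R3 ← R3 − 3·R1.
R2 ← R2 / (-2).
R1 ← R1 − 1·R2.
R3 ← R3 + 4·R2.
R4 ← R4 + 1·R2.
R3 ← R3 / (4).
R1 ← R1 + 2·R3.
R2 ← R2 − 3·R3.
R4 ← R4 − 1·R3.
Row 4 reduces to 0 = 1/4, a contradiction. The system is inconsistent.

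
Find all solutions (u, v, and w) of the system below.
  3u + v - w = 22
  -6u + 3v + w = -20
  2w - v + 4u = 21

u = 6, v = 5, w = 1

Row-reduce the augmented matrix:
R1 ← R1 / (3).
R2 ← R2 + 6·R1.
R3 ← R3 − 4·R1.
R2 ← R2 / (5).
R1 ← R1 − 1/3·R2.
R3 ← R3 + 7/3·R2.
R3 ← R3 / (43/15).
R1 ← R1 + 4/15·R3.
R2 ← R2 + 1/5·R3.
Reading off the reduced rows gives u = 6, v = 5, w = 1.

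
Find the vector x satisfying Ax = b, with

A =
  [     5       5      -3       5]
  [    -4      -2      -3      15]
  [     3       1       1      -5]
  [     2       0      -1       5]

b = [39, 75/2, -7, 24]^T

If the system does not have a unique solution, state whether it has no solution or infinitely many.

no solution

Row-reduce:
R1 ← R1 / (5).
R2 ← R2 + 4·R1.
R3 ← R3 − 3·R1.
R4 ← R4 − 2·R1.
R2 ← R2 / (2).
R1 ← R1 − 1·R2.
R3 ← R3 + 2·R2.
R4 ← R4 + 2·R2.
R3 ← R3 / (-13/5).
R1 ← R1 − 21/10·R3.
R2 ← R2 + 27/10·R3.
R4 ← R4 + 26/5·R3.
Row 4 reduces to 0 = 1/2, a contradiction. The system is inconsistent.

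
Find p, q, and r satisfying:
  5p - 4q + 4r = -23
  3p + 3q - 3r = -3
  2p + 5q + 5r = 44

p = -3, q = 6, r = 4

Row-reduce the augmented matrix:
R1 ← R1 / (5).
R2 ← R2 − 3·R1.
R3 ← R3 − 2·R1.
R2 ← R2 / (27/5).
R1 ← R1 + 4/5·R2.
R3 ← R3 − 33/5·R2.
R3 ← R3 / (10).
R2 ← R2 + 1·R3.
Reading off the reduced rows gives p = -3, q = 6, r = 4.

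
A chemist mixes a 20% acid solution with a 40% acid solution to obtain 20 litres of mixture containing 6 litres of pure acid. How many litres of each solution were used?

Let a = litres of solution A, b = litres of solution B.
  a + b = 20
  (1/5)a + (2/5)b = 6
Row-reduce the augmented matrix:
R2 ← R2 − 1/5·R1.
R2 ← R2 / (1/5).
R1 ← R1 − 1·R2.
Reading off the reduced rows gives a = 10, b = 10.

litres of solution A: 10, litres of solution B: 10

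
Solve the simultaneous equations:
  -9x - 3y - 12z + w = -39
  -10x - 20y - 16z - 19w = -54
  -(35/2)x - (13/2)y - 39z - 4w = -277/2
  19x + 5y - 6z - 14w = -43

infinitely many solutions

Row-reduce:
R1 ← R1 / (-9).
R2 ← R2 + 10·R1.
R3 ← R3 + 35/2·R1.
R4 ← R4 − 19·R1.
R2 ← R2 / (-50/3).
R1 ← R1 − 1/3·R2.
R3 ← R3 + 2/3·R2.
R4 ← R4 + 4/3·R2.
R3 ← R3 / (-389/25).
R1 ← R1 − 32/25·R3.
R2 ← R2 − 4/25·R3.
R4 ← R4 + 778/25·R3.
Rank is 3 with 4 unknowns, leaving w free.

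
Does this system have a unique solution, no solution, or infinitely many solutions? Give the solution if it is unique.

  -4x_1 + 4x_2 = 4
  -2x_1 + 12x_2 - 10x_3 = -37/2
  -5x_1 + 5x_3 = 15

Row-reduce:
R1 ← R1 / (-4).
R2 ← R2 + 2·R1.
R3 ← R3 + 5·R1.
R2 ← R2 / (10).
R1 ← R1 + 1·R2.
R3 ← R3 + 5·R2.
Row 3 reduces to 0 = -1/4, a contradiction. The system is inconsistent.

no solution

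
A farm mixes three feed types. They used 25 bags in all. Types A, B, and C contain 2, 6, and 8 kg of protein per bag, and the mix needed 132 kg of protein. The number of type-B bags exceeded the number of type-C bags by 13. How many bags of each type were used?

type-A bags: 6, type-B bags: 16, type-C bags: 3

Let a = type-A bags, b = type-B bags, c = type-C bags.
  a + b + c = 25
  2a + 6b + 8c = 132
  b - c = 13
Row-reduce the augmented matrix:
R2 ← R2 − 2·R1.
R2 ← R2 / (4).
R1 ← R1 − 1·R2.
R3 ← R3 − 1·R2.
R3 ← R3 / (-5/2).
R1 ← R1 + 1/2·R3.
R2 ← R2 − 3/2·R3.
Reading off the reduced rows gives a = 6, b = 16, c = 3.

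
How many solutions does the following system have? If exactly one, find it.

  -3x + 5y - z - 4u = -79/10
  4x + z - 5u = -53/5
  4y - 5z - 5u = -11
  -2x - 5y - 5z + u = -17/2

x = 1, y = 3/2, z = 2/5, u = 3

Row-reduce the augmented matrix:
R1 ← R1 / (-3).
R2 ← R2 − 4·R1.
R4 ← R4 + 2·R1.
R2 ← R2 / (20/3).
R1 ← R1 + 5/3·R2.
R3 ← R3 − 4·R2.
R4 ← R4 + 25/3·R2.
R3 ← R3 / (-24/5).
R1 ← R1 − 1/4·R3.
R2 ← R2 + 1/20·R3.
R4 ← R4 + 19/4·R3.
R4 ← R4 / (-167/16).
R1 ← R1 + 19/16·R4.
R2 ← R2 + 25/16·R4.
R3 ← R3 + 1/4·R4.
Reading off the reduced rows gives x = 1, y = 3/2, z = 2/5, u = 3.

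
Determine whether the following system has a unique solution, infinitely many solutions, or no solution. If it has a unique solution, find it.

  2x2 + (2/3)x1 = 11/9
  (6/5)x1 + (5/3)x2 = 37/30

x1 = 1/3, x2 = 1/2

Row-reduce the augmented matrix:
R1 ← R1 / (2/3).
R2 ← R2 − 6/5·R1.
R2 ← R2 / (-29/15).
R1 ← R1 − 3·R2.
Reading off the reduced rows gives x1 = 1/3, x2 = 1/2.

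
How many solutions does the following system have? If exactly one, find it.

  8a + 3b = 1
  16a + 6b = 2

infinitely many solutions

Row-reduce:
R1 ← R1 / (8).
R2 ← R2 − 16·R1.
Rank is 1 with 2 unknowns, leaving b free.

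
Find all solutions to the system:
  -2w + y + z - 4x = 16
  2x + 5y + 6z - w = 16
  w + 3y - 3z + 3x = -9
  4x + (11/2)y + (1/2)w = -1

infinitely many solutions

Row-reduce:
R1 ← R1 / (-4).
R2 ← R2 − 2·R1.
R3 ← R3 − 3·R1.
R4 ← R4 − 4·R1.
R2 ← R2 / (11/2).
R1 ← R1 + 1/4·R2.
R3 ← R3 − 15/4·R2.
R4 ← R4 − 13/2·R2.
R3 ← R3 / (-147/22).
R1 ← R1 − 1/22·R3.
R2 ← R2 − 13/11·R3.
R4 ← R4 + 147/22·R3.
Rank is 3 with 4 unknowns, leaving w free.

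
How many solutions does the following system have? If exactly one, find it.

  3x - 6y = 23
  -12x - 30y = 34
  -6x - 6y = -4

Row-reduce the augmented matrix:
R1 ← R1 / (3).
R2 ← R2 + 12·R1.
R3 ← R3 + 6·R1.
R2 ← R2 / (-54).
R1 ← R1 + 2·R2.
R3 ← R3 + 18·R2.
R3 reduces to 0 = 0, so the extra equation is consistent.
Reading off the reduced rows gives x = 3, y = -7/3.

x = 3, y = -7/3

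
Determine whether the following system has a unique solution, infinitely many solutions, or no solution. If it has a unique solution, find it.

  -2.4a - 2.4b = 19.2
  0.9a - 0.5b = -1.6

Row-reduce the augmented matrix:
R1 ← R1 / (-12/5).
R2 ← R2 − 9/10·R1.
R2 ← R2 / (-7/5).
R1 ← R1 − 1·R2.
Reading off the reduced rows gives a = -4, b = -4.

a = -4, b = -4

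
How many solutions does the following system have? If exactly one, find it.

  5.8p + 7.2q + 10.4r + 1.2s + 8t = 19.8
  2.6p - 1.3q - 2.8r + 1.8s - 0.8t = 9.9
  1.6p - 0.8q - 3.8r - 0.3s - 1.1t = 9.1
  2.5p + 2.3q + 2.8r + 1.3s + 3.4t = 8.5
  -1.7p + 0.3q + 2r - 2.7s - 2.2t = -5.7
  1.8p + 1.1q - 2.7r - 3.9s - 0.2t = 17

Row-reduce the augmented matrix:
R1 ← R1 / (29/5).
R2 ← R2 − 13/5·R1.
R3 ← R3 − 8/5·R1.
R4 ← R4 − 5/2·R1.
R5 ← R5 + 17/10·R1.
R6 ← R6 − 9/5·R1.
R2 ← R2 / (-1313/290).
R1 ← R1 − 36/29·R2.
R3 ← R3 + 404/145·R2.
R4 ← R4 + 233/290·R2.
R5 ← R5 − 699/290·R2.
R6 ← R6 + 329/290·R2.
R3 ← R3 / (-27/13).
R1 ← R1 + 332/1313·R3.
R2 ← R2 − 2164/1313·R3.
R4 ← R4 + 2354/6565·R3.
R5 ← R5 − 7062/6565·R3.
R6 ← R6 + 53279/13130·R3.
R4 ← R4 / (36443/45450).
R1 ← R1 − 3292/4545·R4.
R2 ← R2 + 6344/4545·R4.
R3 ← R3 − 61/90·R4.
R5 ← R5 + 36443/15150·R4.
R6 ← R6 + 167107/90900·R4.
Swap R5 and R6.
R5 ← R5 / (3319223/2186580).
R1 ← R1 + 55058/109329·R5.
R2 ← R2 − 212110/109329·R5.
R3 ← R3 + 90355/218658·R5.
R4 ← R4 − 113852/109329·R5.
R6 reduces to 0 = 0, so the extra equation is consistent.
Reading off the reduced rows gives p = 5, q = -3, r = 0, s = -3, t = 2.

p = 5, q = -3, r = 0, s = -3, t = 2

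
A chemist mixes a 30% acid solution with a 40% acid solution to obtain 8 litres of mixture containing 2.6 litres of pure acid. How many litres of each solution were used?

Let a = litres of solution A, b = litres of solution B.
  a + b = 8
  (3/10)a + (2/5)b = 13/5
From equation 1: a = 8 − b.
Substitute into equation 2 and solve: b = 2.
Then a = 6.

litres of solution A: 6, litres of solution B: 2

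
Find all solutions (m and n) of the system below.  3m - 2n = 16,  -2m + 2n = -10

m = 6, n = 1

Row-reduce the augmented matrix:
R1 ← R1 / (3).
R2 ← R2 + 2·R1.
R2 ← R2 / (2/3).
R1 ← R1 + 2/3·R2.
Reading off the reduced rows gives m = 6, n = 1.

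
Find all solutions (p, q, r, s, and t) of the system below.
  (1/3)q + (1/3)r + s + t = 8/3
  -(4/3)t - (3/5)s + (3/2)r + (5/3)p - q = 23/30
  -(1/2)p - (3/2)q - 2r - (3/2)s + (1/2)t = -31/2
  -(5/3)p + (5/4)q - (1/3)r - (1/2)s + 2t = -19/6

infinitely many solutions

Row-reduce:
Swap R1 and R2.
R1 ← R1 / (5/3).
R3 ← R3 + 1/2·R1.
R4 ← R4 + 5/3·R1.
R2 ← R2 / (1/3).
R1 ← R1 + 3/5·R2.
R3 ← R3 + 9/5·R2.
R4 ← R4 − 1/4·R2.
R3 ← R3 / (1/4).
R1 ← R1 − 3/2·R3.
R2 ← R2 − 1·R3.
R4 ← R4 − 11/12·R3.
R4 ← R4 / (-1549/100).
R1 ← R1 + 522/25·R4.
R2 ← R2 + 297/25·R4.
R3 ← R3 − 372/25·R4.
Rank is 4 with 5 unknowns, leaving t free.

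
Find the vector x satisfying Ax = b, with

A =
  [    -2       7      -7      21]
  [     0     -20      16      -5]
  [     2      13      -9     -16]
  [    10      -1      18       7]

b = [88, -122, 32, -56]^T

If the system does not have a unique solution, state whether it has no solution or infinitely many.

no solution

Row-reduce:
R1 ← R1 / (-2).
R3 ← R3 − 2·R1.
R4 ← R4 − 10·R1.
R2 ← R2 / (-20).
R1 ← R1 + 7/2·R2.
R3 ← R3 − 20·R2.
R4 ← R4 − 34·R2.
Swap R3 and R4.
R3 ← R3 / (51/5).
R1 ← R1 − 7/10·R3.
R2 ← R2 + 4/5·R3.
Row 4 reduces to 0 = -2, a contradiction. The system is inconsistent.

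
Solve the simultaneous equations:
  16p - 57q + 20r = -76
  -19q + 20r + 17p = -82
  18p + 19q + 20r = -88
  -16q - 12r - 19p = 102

p = -6, q = 0, r = 1

Row-reduce the augmented matrix:
R1 ← R1 / (16).
R2 ← R2 − 17·R1.
R3 ← R3 − 18·R1.
R4 ← R4 + 19·R1.
R2 ← R2 / (665/16).
R1 ← R1 + 57/16·R2.
R3 ← R3 − 665/8·R2.
R4 ← R4 + 1339/16·R2.
Swap R3 and R4.
R3 ← R3 / (1228/133).
R1 ← R1 − 8/7·R3.
R2 ← R2 + 4/133·R3.
R4 reduces to 0 = 0, so the extra equation is consistent.
Reading off the reduced rows gives p = -6, q = 0, r = 1.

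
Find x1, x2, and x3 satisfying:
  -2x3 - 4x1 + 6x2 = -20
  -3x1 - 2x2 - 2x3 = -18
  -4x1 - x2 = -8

x1 = 2, x2 = 0, x3 = 6

Row-reduce the augmented matrix:
R1 ← R1 / (-4).
R2 ← R2 + 3·R1.
R3 ← R3 + 4·R1.
R2 ← R2 / (-13/2).
R1 ← R1 + 3/2·R2.
R3 ← R3 + 7·R2.
R3 ← R3 / (33/13).
R1 ← R1 − 8/13·R3.
R2 ← R2 − 1/13·R3.
Reading off the reduced rows gives x1 = 2, x2 = 0, x3 = 6.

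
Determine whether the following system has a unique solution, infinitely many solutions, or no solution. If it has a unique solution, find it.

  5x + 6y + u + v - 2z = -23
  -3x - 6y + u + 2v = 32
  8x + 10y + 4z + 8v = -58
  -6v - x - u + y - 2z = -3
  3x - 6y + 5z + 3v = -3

infinitely many solutions

Row-reduce:
R1 ← R1 / (5).
R2 ← R2 + 3·R1.
R3 ← R3 − 8·R1.
R4 ← R4 + 1·R1.
R5 ← R5 − 3·R1.
R2 ← R2 / (-12/5).
R1 ← R1 − 6/5·R2.
R3 ← R3 − 2/5·R2.
R4 ← R4 − 11/5·R2.
R5 ← R5 + 48/5·R2.
R3 ← R3 / (7).
R1 ← R1 + 1·R3.
R2 ← R2 − 1/2·R3.
R4 ← R4 + 7/2·R3.
R5 ← R5 − 11·R3.
Swap R4 and R5.
R4 ← R4 / (-103/21).
R1 ← R1 − 17/21·R4.
R2 ← R2 + 4/7·R4.
R3 ← R3 + 4/21·R4.
Rank is 4 with 5 unknowns, leaving v free.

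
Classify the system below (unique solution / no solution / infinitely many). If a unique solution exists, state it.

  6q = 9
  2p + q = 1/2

Row-reduce the augmented matrix:
Swap R1 and R2.
R1 ← R1 / (2).
R2 ← R2 / (6).
R1 ← R1 − 1/2·R2.
Reading off the reduced rows gives p = -1/2, q = 3/2.

p = -1/2, q = 3/2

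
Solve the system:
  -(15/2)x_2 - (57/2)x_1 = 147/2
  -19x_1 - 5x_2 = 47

no solution

Row-reduce:
R1 ← R1 / (-57/2).
R2 ← R2 + 19·R1.
Row 2 reduces to 0 = -2, a contradiction. The system is inconsistent.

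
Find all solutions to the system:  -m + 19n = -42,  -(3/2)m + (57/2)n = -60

no solution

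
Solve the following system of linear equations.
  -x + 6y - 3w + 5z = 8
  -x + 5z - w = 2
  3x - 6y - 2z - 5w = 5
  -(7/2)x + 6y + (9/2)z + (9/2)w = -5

no solution

Row-reduce:
R1 ← R1 / (-1).
R2 ← R2 + 1·R1.
R3 ← R3 − 3·R1.
R4 ← R4 + 7/2·R1.
R2 ← R2 / (-6).
R1 ← R1 + 6·R2.
R3 ← R3 − 12·R2.
R4 ← R4 + 15·R2.
R3 ← R3 / (13).
R1 ← R1 + 5·R3.
R4 ← R4 + 13·R3.
Row 4 reduces to 0 = -1, a contradiction. The system is inconsistent.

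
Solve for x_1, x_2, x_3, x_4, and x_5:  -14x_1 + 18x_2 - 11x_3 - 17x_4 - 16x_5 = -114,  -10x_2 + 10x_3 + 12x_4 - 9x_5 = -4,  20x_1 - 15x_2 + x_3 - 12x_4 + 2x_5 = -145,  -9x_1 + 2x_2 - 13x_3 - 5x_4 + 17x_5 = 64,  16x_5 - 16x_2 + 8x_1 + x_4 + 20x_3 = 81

Row-reduce the augmented matrix:
R1 ← R1 / (-14).
R3 ← R3 − 20·R1.
R4 ← R4 + 9·R1.
R5 ← R5 − 8·R1.
R2 ← R2 / (-10).
R1 ← R1 + 9/7·R2.
R3 ← R3 − 75/7·R2.
R4 ← R4 + 67/7·R2.
R5 ← R5 + 40/7·R2.
R3 ← R3 / (-4).
R1 ← R1 + 1/2·R3.
R2 ← R2 + 1·R3.
R4 ← R4 + 31/2·R3.
R5 ← R5 − 8·R3.
R4 ← R4 / (2983/35).
R1 ← R1 − 13/5·R4.
R2 ← R2 − 163/35·R4.
R3 ← R3 − 41/7·R4.
R5 ← R5 + 437/7·R4.
R5 ← R5 / (160433/2512).
R1 ← R1 − 33693/23864·R5.
R2 ← R2 − 5021/47728·R5.
R3 ← R3 + 141481/47728·R5.
R4 ← R4 − 86289/47728·R5.
Reading off the reduced rows gives x_1 = -2, x_2 = 4, x_3 = 3, x_4 = 5, x_5 = 6.

x_1 = -2, x_2 = 4, x_3 = 3, x_4 = 5, x_5 = 6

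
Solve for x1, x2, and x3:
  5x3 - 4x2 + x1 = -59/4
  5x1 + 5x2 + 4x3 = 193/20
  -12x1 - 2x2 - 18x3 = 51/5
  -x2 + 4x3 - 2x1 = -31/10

Row-reduce the augmented matrix:
R2 ← R2 − 5·R1.
R3 ← R3 + 12·R1.
R4 ← R4 + 2·R1.
R2 ← R2 / (25).
R1 ← R1 + 4·R2.
R3 ← R3 + 50·R2.
R4 ← R4 + 9·R2.
Swap R3 and R4.
R3 ← R3 / (161/25).
R1 ← R1 − 41/25·R3.
R2 ← R2 + 21/25·R3.
R4 reduces to 0 = 0, so the extra equation is consistent.
Reading off the reduced rows gives x1 = -3/4, x2 = 3, x3 = -2/5.

x1 = -3/4, x2 = 3, x3 = -2/5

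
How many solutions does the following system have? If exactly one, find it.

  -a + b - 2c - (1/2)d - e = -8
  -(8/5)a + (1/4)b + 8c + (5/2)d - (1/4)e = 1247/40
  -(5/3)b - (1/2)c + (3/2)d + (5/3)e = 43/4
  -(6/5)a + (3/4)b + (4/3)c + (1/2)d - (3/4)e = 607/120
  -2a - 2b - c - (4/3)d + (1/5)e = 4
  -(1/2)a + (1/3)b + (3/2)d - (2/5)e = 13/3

Row-reduce the augmented matrix:
R1 ← R1 / (-1).
R2 ← R2 + 8/5·R1.
R4 ← R4 + 6/5·R1.
R5 ← R5 + 2·R1.
R6 ← R6 + 1/2·R1.
R2 ← R2 / (-27/20).
R1 ← R1 + 1·R2.
R3 ← R3 + 5/3·R2.
R4 ← R4 + 9/20·R2.
R5 ← R5 + 4·R2.
R6 ← R6 + 1/6·R2.
R3 ← R3 / (-2321/162).
R1 ← R1 + 170/27·R3.
R2 ← R2 + 224/27·R3.
R5 ← R5 + 815/27·R3.
R6 ← R6 + 31/81·R3.
Swap R4 and R5.
R4 ← R4 / (-32642/6963).
R1 ← R1 + 3775/4642·R4.
R2 ← R2 + 2214/2321·R4.
R3 ← R3 − 417/2321·R4.
R6 ← R6 − 13103/9284·R4.
Swap R5 and R6.
R5 ← R5 / (-1191911/1958520).
R1 ← R1 − 20385/65284·R5.
R2 ← R2 + 51716/81605·R5.
R3 ← R3 + 11259/163210·R5.
R4 ← R4 − 62667/163210·R5.
R6 reduces to 0 = 0, so the extra equation is consistent.
Reading off the reduced rows gives a = -3, b = -2, c = 5/2, d = 3, e = 5/2.

a = -3, b = -2, c = 5/2, d = 3, e = 5/2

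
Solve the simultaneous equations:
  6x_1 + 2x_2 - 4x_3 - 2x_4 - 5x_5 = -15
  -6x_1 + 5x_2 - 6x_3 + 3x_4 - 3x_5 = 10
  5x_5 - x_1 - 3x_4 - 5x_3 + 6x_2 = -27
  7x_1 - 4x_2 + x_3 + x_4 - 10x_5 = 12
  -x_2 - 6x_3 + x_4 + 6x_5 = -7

infinitely many solutions

Row-reduce:
R1 ← R1 / (6).
R2 ← R2 + 6·R1.
R3 ← R3 + 1·R1.
R4 ← R4 − 7·R1.
R2 ← R2 / (7).
R1 ← R1 − 1/3·R2.
R3 ← R3 − 19/3·R2.
R4 ← R4 + 19/3·R2.
R5 ← R5 + 1·R2.
R3 ← R3 / (71/21).
R1 ← R1 + 4/21·R3.
R2 ← R2 + 10/7·R3.
R4 ← R4 + 71/21·R3.
R5 ← R5 + 52/7·R3.
Swap R4 and R5.
R4 ← R4 / (-580/71).
R1 ← R1 + 44/71·R4.
R2 ← R2 + 117/71·R4.
R3 ← R3 + 89/71·R4.
Rank is 4 with 5 unknowns, leaving x_5 free.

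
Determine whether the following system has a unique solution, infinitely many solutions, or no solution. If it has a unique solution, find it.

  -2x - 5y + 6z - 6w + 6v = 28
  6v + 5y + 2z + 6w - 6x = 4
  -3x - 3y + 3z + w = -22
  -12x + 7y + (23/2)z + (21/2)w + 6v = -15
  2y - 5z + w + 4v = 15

no solution

Row-reduce:
R1 ← R1 / (-2).
R2 ← R2 + 6·R1.
R3 ← R3 + 3·R1.
R4 ← R4 + 12·R1.
R2 ← R2 / (20).
R1 ← R1 − 5/2·R2.
R3 ← R3 − 9/2·R2.
R4 ← R4 − 37·R2.
R5 ← R5 − 2·R2.
R3 ← R3 / (-12/5).
R1 ← R1 + 1·R3.
R2 ← R2 + 4/5·R3.
R4 ← R4 − 51/10·R3.
R5 ← R5 + 17/5·R3.
R4 ← R4 / (95/8).
R1 ← R1 + 23/12·R4.
R2 ← R2 + 1/3·R4.
R3 ← R3 + 23/12·R4.
R5 ← R5 + 95/12·R4.
Row 5 reduces to 0 = -1/3, a contradiction. The system is inconsistent.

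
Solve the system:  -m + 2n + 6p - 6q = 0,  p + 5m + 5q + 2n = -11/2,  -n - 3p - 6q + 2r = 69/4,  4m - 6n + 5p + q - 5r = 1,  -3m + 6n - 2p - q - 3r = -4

Row-reduce the augmented matrix:
R1 ← R1 / (-1).
R2 ← R2 − 5·R1.
R4 ← R4 − 4·R1.
R5 ← R5 + 3·R1.
R2 ← R2 / (12).
R1 ← R1 + 2·R2.
R3 ← R3 + 1·R2.
R4 ← R4 − 2·R2.
R3 ← R3 / (-5/12).
R1 ← R1 + 5/6·R3.
R2 ← R2 − 31/12·R3.
R4 ← R4 − 143/6·R3.
R5 ← R5 + 20·R3.
R4 ← R4 / (-2406/5).
R1 ← R1 − 18·R4.
R2 ← R2 + 261/5·R4.
R3 ← R3 − 97/5·R4.
R5 ← R5 − 405·R4.
R5 ← R5 / (-5553/802).
R1 ← R1 − 37/401·R5.
R2 ← R2 − 427/802·R5.
R3 ← R3 + 937/2406·R5.
R4 ← R4 + 547/2406·R5.
Reading off the reduced rows gives m = 3/2, n = -3/4, p = -3/2, q = -2, r = 0.

m = 3/2, n = -3/4, p = -3/2, q = -2, r = 0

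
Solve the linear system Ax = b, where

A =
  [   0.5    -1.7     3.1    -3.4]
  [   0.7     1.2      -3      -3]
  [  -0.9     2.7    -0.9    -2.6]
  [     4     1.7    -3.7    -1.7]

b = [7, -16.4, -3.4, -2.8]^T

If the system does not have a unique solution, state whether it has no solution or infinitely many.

x_1 = 4, x_2 = 4, x_3 = 6, x_4 = 2

Row-reduce the augmented matrix:
R1 ← R1 / (1/2).
R2 ← R2 − 7/10·R1.
R3 ← R3 + 9/10·R1.
R4 ← R4 − 4·R1.
R2 ← R2 / (179/50).
R1 ← R1 + 17/5·R2.
R3 ← R3 + 9/25·R2.
R4 ← R4 − 153/10·R2.
R3 ← R3 / (3528/895).
R1 ← R1 + 138/179·R3.
R2 ← R2 + 367/179·R3.
R4 ← R4 − 2568/895·R3.
R4 ← R4 / (35569/1470).
R1 ← R1 + 1999/294·R4.
R2 ← R2 + 6971/1764·R4.
R3 ← R3 + 3823/1764·R4.
Reading off the reduced rows gives x_1 = 4, x_2 = 4, x_3 = 6, x_4 = 2.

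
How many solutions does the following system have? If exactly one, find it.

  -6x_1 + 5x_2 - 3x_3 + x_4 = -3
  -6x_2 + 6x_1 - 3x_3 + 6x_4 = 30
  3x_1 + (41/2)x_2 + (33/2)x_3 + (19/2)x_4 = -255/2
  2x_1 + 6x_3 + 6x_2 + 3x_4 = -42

infinitely many solutions

Row-reduce:
R1 ← R1 / (-6).
R2 ← R2 − 6·R1.
R3 ← R3 − 3·R1.
R4 ← R4 − 2·R1.
R2 ← R2 / (-1).
R1 ← R1 + 5/6·R2.
R3 ← R3 − 23·R2.
R4 ← R4 − 23/3·R2.
R3 ← R3 / (-123).
R1 ← R1 − 11/2·R3.
R2 ← R2 − 6·R3.
R4 ← R4 + 41·R3.
Rank is 3 with 4 unknowns, leaving x_4 free.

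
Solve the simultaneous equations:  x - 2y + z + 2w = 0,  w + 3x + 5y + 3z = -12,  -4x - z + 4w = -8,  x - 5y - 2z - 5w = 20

infinitely many solutions

Row-reduce:
R2 ← R2 − 3·R1.
R3 ← R3 + 4·R1.
R4 ← R4 − 1·R1.
R2 ← R2 / (11).
R1 ← R1 + 2·R2.
R3 ← R3 + 8·R2.
R4 ← R4 + 3·R2.
R3 ← R3 / (3).
R1 ← R1 − 1·R3.
R4 ← R4 + 3·R3.
Rank is 3 with 4 unknowns, leaving w free.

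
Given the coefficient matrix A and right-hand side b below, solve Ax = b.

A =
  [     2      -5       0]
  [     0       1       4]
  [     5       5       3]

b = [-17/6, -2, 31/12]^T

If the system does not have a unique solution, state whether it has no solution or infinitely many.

x_1 = 1/4, x_2 = 2/3, x_3 = -2/3

Row-reduce the augmented matrix:
R1 ← R1 / (2).
R3 ← R3 − 5·R1.
R1 ← R1 + 5/2·R2.
R3 ← R3 − 35/2·R2.
R3 ← R3 / (-67).
R1 ← R1 − 10·R3.
R2 ← R2 − 4·R3.
Reading off the reduced rows gives x_1 = 1/4, x_2 = 2/3, x_3 = -2/3.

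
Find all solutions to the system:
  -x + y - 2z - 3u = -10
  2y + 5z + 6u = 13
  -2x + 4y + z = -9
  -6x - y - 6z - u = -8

Row-reduce:
R1 ← R1 / (-1).
R3 ← R3 + 2·R1.
R4 ← R4 + 6·R1.
R2 ← R2 / (2).
R1 ← R1 + 1·R2.
R3 ← R3 − 2·R2.
R4 ← R4 + 7·R2.
Swap R3 and R4.
R3 ← R3 / (47/2).
R1 ← R1 − 9/2·R3.
R2 ← R2 − 5/2·R3.
Row 4 reduces to 0 = -2, a contradiction. The system is inconsistent.

no solution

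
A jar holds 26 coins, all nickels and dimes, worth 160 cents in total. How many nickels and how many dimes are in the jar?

nickels: 20, dimes: 6

Let n = nickels, d = dimes.
  n + d = 26
  5n + 10d = 160
From equation 1: n = 26 − d.
Substitute into equation 2 and solve: d = 6.
Then n = 20.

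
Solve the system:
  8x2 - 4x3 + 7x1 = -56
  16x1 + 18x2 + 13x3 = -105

Row-reduce:
R1 ← R1 / (7).
R2 ← R2 − 16·R1.
R2 ← R2 / (-2/7).
R1 ← R1 − 8/7·R2.
Rank is 2 with 3 unknowns, leaving x3 free.

infinitely many solutions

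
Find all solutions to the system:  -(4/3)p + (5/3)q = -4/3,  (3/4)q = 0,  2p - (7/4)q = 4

no solution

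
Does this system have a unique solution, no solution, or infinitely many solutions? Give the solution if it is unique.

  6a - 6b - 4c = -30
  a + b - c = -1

Row-reduce:
R1 ← R1 / (6).
R2 ← R2 − 1·R1.
R2 ← R2 / (2).
R1 ← R1 + 1·R2.
Rank is 2 with 3 unknowns, leaving c free.

infinitely many solutions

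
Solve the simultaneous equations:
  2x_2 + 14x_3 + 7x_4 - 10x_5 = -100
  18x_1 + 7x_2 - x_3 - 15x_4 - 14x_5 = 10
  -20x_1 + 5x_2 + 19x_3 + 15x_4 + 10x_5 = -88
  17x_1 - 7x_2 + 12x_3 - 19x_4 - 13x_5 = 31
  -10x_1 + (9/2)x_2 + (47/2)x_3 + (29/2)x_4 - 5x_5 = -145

no solution

Row-reduce:
Swap R1 and R2.
R1 ← R1 / (18).
R3 ← R3 + 20·R1.
R4 ← R4 − 17·R1.
R5 ← R5 + 10·R1.
R2 ← R2 / (2).
R1 ← R1 − 7/18·R2.
R3 ← R3 − 115/9·R2.
R4 ← R4 + 245/18·R2.
R5 ← R5 − 151/18·R2.
R3 ← R3 / (-644/9).
R1 ← R1 + 25/9·R3.
R2 ← R2 − 7·R3.
R4 ← R4 − 974/9·R3.
R5 ← R5 + 322/9·R3.
R4 ← R4 / (-4404/161).
R1 ← R1 + 507/1288·R4.
R2 ← R2 + 191/184·R4.
R3 ← R3 − 835/1288·R4.
Row 5 reduces to 0 = -1, a contradiction. The system is inconsistent.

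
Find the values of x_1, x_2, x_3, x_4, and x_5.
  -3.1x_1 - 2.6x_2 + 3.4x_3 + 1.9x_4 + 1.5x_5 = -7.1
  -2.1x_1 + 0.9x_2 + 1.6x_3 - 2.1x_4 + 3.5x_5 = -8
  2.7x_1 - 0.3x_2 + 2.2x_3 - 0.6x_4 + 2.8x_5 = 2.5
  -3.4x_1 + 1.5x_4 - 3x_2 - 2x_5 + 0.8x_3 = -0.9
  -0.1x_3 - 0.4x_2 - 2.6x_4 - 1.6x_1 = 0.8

x_1 = 2, x_2 = -3, x_3 = -2, x_4 = -1, x_5 = 0

Row-reduce the augmented matrix:
R1 ← R1 / (-31/10).
R2 ← R2 + 21/10·R1.
R3 ← R3 − 27/10·R1.
R4 ← R4 + 17/5·R1.
R5 ← R5 + 8/5·R1.
R2 ← R2 / (165/62).
R1 ← R1 − 26/31·R2.
R3 ← R3 + 159/62·R2.
R4 ← R4 + 23/155·R2.
R5 ← R5 − 146/155·R2.
R3 ← R3 / (1233/275).
R1 ← R1 + 722/825·R3.
R2 ← R2 + 218/825·R3.
R4 ← R4 + 12244/4125·R3.
R5 ← R5 + 13249/8250·R3.
R4 ← R4 / (-15311/6850).
R1 ← R1 − 16/685·R4.
R2 ← R2 + 961/685·R4.
R3 ← R3 + 135/274·R4.
R5 ← R5 + 43471/13700·R4.
R5 ← R5 / (-3768583/8267940).
R1 ← R1 − 1430/137799·R5.
R2 ← R2 − 337547/413397·R5.
R3 ← R3 − 351155/275598·R5.
R4 ← R4 + 147302/413397·R5.
Reading off the reduced rows gives x_1 = 2, x_2 = -3, x_3 = -2, x_4 = -1, x_5 = 0.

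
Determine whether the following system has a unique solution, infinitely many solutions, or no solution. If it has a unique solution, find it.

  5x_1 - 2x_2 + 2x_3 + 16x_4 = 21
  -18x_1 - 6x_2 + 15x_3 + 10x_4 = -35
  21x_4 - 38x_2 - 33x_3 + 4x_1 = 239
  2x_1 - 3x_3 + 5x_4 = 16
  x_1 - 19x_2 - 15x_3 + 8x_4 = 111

Row-reduce:
R1 ← R1 / (5).
R2 ← R2 + 18·R1.
R3 ← R3 − 4·R1.
R4 ← R4 − 2·R1.
R5 ← R5 − 1·R1.
R2 ← R2 / (-66/5).
R1 ← R1 + 2/5·R2.
R3 ← R3 + 182/5·R2.
R4 ← R4 − 4/5·R2.
R5 ← R5 + 93/5·R2.
R3 ← R3 / (-1054/11).
R1 ← R1 + 3/11·R3.
R2 ← R2 + 37/22·R3.
R4 ← R4 + 27/11·R3.
R5 ← R5 + 1027/22·R3.
R4 ← R4 / (22963/3162).
R1 ← R1 − 5245/3162·R4.
R2 ← R2 + 12605/6324·R4.
R3 ← R3 − 5881/3162·R4.
R5 ← R5 + 22963/6324·R4.
Row 5 reduces to 0 = -1/2, a contradiction. The system is inconsistent.

no solution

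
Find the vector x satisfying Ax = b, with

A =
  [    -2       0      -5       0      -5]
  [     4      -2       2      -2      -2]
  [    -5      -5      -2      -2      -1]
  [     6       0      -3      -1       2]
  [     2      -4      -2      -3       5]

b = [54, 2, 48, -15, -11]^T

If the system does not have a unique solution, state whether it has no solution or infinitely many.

Row-reduce the augmented matrix:
R1 ← R1 / (-2).
R2 ← R2 − 4·R1.
R3 ← R3 + 5·R1.
R4 ← R4 − 6·R1.
R5 ← R5 − 2·R1.
R2 ← R2 / (-2).
R3 ← R3 + 5·R2.
R5 ← R5 + 4·R2.
R3 ← R3 / (61/2).
R1 ← R1 − 5/2·R3.
R2 ← R2 − 4·R3.
R4 ← R4 + 18·R3.
R5 ← R5 − 9·R3.
R4 ← R4 / (47/61).
R1 ← R1 + 15/61·R4.
R2 ← R2 − 37/61·R4.
R3 ← R3 − 6/61·R4.
R5 ← R5 − 7/61·R4.
R5 ← R5 / (472/47).
R1 ← R1 − 130/47·R5.
R2 ← R2 + 399/47·R5.
R3 ← R3 + 5/47·R5.
R4 ← R4 − 701/47·R5.
Reading off the reduced rows gives x_1 = -2, x_2 = -6, x_3 = -4, x_4 = 3, x_5 = -6.

x_1 = -2, x_2 = -6, x_3 = -4, x_4 = 3, x_5 = -6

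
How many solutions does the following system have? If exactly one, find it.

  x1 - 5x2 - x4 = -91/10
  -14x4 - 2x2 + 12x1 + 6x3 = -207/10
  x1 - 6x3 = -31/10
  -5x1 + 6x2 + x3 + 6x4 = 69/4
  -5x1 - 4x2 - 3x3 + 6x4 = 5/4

Row-reduce the augmented matrix:
R2 ← R2 − 12·R1.
R3 ← R3 − 1·R1.
R4 ← R4 + 5·R1.
R5 ← R5 + 5·R1.
R2 ← R2 / (58).
R1 ← R1 + 5·R2.
R3 ← R3 − 5·R2.
R4 ← R4 + 19·R2.
R5 ← R5 + 29·R2.
R3 ← R3 / (-189/29).
R1 ← R1 − 15/29·R3.
R2 ← R2 − 3/29·R3.
R4 ← R4 − 86/29·R3.
R4 ← R4 / (166/189).
R1 ← R1 + 68/63·R4.
R2 ← R2 + 1/63·R4.
R3 ← R3 + 34/189·R4.
R5 reduces to 0 = 0, so the extra equation is consistent.
Reading off the reduced rows gives x1 = -8/5, x2 = 3/2, x3 = 1/4, x4 = 0.

x1 = -8/5, x2 = 3/2, x3 = 1/4, x4 = 0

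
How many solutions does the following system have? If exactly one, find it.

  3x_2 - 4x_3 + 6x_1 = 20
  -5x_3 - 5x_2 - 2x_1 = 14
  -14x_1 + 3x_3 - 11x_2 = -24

Row-reduce:
R1 ← R1 / (6).
R2 ← R2 + 2·R1.
R3 ← R3 + 14·R1.
R2 ← R2 / (-4).
R1 ← R1 − 1/2·R2.
R3 ← R3 + 4·R2.
Row 3 reduces to 0 = 2, a contradiction. The system is inconsistent.

no solution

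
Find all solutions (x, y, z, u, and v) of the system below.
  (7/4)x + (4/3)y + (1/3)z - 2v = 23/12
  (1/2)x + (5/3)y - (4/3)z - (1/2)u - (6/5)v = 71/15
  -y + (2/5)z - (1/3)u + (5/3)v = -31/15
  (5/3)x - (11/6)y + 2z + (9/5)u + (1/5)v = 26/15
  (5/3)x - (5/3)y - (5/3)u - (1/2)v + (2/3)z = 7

x = 3, y = -4, z = -6, u = 1, v = -2

Row-reduce the augmented matrix:
R1 ← R1 / (7/4).
R2 ← R2 − 1/2·R1.
R4 ← R4 − 5/3·R1.
R5 ← R5 − 5/3·R1.
R2 ← R2 / (9/7).
R1 ← R1 − 16/21·R2.
R3 ← R3 + 1·R2.
R4 ← R4 + 391/126·R2.
R5 ← R5 + 185/63·R2.
R3 ← R3 / (-32/45).
R1 ← R1 − 28/27·R3.
R2 ← R2 + 10/9·R3.
R4 ← R4 + 143/81·R3.
R5 ← R5 + 236/81·R3.
R4 ← R4 / (20617/8640).
R1 ← R1 + 109/144·R4.
R2 ← R2 − 71/96·R4.
R3 ← R3 − 65/64·R4.
R5 ← R5 − 65/432·R4.
R5 ← R5 / (-582533/123702).
R1 ← R1 − 21246/103085·R5.
R2 ← R2 + 165456/103085·R5.
R3 ← R3 + 27291/41234·R5.
R4 ← R4 + 20186/20617·R5.
Reading off the reduced rows gives x = 3, y = -4, z = -6, u = 1, v = -2.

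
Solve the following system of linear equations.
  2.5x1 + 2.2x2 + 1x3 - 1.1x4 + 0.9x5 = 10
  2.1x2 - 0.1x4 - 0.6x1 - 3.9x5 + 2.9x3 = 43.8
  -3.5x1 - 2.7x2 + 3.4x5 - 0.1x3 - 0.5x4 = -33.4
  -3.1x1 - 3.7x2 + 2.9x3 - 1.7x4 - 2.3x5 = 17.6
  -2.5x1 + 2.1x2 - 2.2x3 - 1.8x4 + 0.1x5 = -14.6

x1 = 2, x2 = 2, x3 = 6, x4 = 0, x5 = -6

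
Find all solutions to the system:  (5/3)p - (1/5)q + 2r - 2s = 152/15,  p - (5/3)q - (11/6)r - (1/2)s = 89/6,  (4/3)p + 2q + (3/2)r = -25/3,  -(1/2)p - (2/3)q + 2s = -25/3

p = 2, q = -4, r = -2, s = -5

Row-reduce the augmented matrix:
R1 ← R1 / (5/3).
R2 ← R2 − 1·R1.
R3 ← R3 − 4/3·R1.
R4 ← R4 + 1/2·R1.
R2 ← R2 / (-116/75).
R1 ← R1 + 3/25·R2.
R3 ← R3 − 54/25·R2.
R4 ← R4 + 109/150·R2.
R3 ← R3 / (-503/116).
R1 ← R1 − 333/232·R3.
R2 ← R2 − 455/232·R3.
R4 ← R4 − 2819/1392·R3.
R4 ← R4 / (27463/12072).
R1 ← R1 + 807/2012·R4.
R2 ← R2 − 1435/2012·R4.
R3 ← R3 + 299/503·R4.
Reading off the reduced rows gives p = 2, q = -4, r = -2, s = -5.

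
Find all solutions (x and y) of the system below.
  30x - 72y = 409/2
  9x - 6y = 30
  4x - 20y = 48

no solution

Row-reduce:
R1 ← R1 / (30).
R2 ← R2 − 9·R1.
R3 ← R3 − 4·R1.
R2 ← R2 / (78/5).
R1 ← R1 + 12/5·R2.
R3 ← R3 + 52/5·R2.
Row 3 reduces to 0 = -1/6, a contradiction. The system is inconsistent.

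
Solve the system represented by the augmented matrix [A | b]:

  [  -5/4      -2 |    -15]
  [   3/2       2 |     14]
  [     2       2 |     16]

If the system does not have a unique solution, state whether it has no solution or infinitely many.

Row-reduce:
R1 ← R1 / (-5/4).
R2 ← R2 − 3/2·R1.
R3 ← R3 − 2·R1.
R2 ← R2 / (-2/5).
R1 ← R1 − 8/5·R2.
R3 ← R3 + 6/5·R2.
Row 3 reduces to 0 = 4, a contradiction. The system is inconsistent.

no solution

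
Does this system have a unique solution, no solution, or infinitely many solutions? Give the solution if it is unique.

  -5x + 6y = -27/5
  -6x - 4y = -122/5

x = 3, y = 8/5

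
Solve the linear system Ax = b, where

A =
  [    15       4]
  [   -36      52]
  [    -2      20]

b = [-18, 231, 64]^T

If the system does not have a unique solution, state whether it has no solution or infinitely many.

Row-reduce:
R1 ← R1 / (15).
R2 ← R2 + 36·R1.
R3 ← R3 + 2·R1.
R2 ← R2 / (308/5).
R1 ← R1 − 4/15·R2.
R3 ← R3 − 308/15·R2.
Row 3 reduces to 0 = -1, a contradiction. The system is inconsistent.

no solution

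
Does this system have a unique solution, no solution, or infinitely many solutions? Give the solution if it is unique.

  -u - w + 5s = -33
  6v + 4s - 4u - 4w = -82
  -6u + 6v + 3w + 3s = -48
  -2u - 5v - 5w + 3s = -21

Row-reduce the augmented matrix:
R1 ← R1 / (-1).
R2 ← R2 + 4·R1.
R3 ← R3 + 6·R1.
R4 ← R4 + 2·R1.
R2 ← R2 / (6).
R3 ← R3 − 6·R2.
R4 ← R4 + 5·R2.
R3 ← R3 / (9).
R1 ← R1 − 1·R3.
R4 ← R4 + 3·R3.
R4 ← R4 / (-24).
R1 ← R1 + 34/9·R4.
R2 ← R2 + 8/3·R4.
R3 ← R3 + 11/9·R4.
Reading off the reduced rows gives u = 3, v = -5, w = 5, s = -5.

u = 3, v = -5, w = 5, s = -5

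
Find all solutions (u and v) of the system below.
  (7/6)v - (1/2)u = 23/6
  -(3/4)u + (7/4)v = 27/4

Row-reduce:
R1 ← R1 / (-1/2).
R2 ← R2 + 3/4·R1.
Row 2 reduces to 0 = 1, a contradiction. The system is inconsistent.

no solution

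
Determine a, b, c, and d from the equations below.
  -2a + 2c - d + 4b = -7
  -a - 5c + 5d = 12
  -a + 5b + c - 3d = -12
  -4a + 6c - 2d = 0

a = -2, b = -2, c = -1, d = 1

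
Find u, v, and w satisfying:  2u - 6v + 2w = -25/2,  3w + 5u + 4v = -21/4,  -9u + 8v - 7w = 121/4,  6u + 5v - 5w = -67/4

u = -3, v = 3/2, w = 5/4

Row-reduce the augmented matrix:
R1 ← R1 / (2).
R2 ← R2 − 5·R1.
R3 ← R3 + 9·R1.
R4 ← R4 − 6·R1.
R2 ← R2 / (19).
R1 ← R1 + 3·R2.
R3 ← R3 + 19·R2.
R4 ← R4 − 23·R2.
Swap R3 and R4.
R3 ← R3 / (-163/19).
R1 ← R1 − 13/19·R3.
R2 ← R2 + 2/19·R3.
R4 reduces to 0 = 0, so the extra equation is consistent.
Reading off the reduced rows gives u = -3, v = 3/2, w = 5/4.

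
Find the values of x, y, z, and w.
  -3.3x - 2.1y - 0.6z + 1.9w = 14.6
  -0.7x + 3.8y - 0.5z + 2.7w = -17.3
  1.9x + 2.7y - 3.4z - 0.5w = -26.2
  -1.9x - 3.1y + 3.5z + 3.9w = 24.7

x = -3, y = -4, z = 3, w = -1

Row-reduce the augmented matrix:
R1 ← R1 / (-33/10).
R2 ← R2 + 7/10·R1.
R3 ← R3 − 19/10·R1.
R4 ← R4 + 19/10·R1.
R2 ← R2 / (467/110).
R1 ← R1 − 7/11·R2.
R3 ← R3 − 82/55·R2.
R4 ← R4 + 104/55·R2.
R3 ← R3 / (-1688/467).
R1 ← R1 − 111/467·R3.
R2 ← R2 + 41/467·R3.
R4 ← R4 − 17183/4670·R3.
R4 ← R4 / (91471/25320).
R1 ← R1 + 2365/2532·R4.
R2 ← R2 − 461/844·R4.
R3 ← R3 − 149/2532·R4.
Reading off the reduced rows gives x = -3, y = -4, z = 3, w = -1.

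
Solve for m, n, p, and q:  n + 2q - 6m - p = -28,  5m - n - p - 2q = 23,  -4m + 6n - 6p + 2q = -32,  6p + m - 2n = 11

m = 3, n = -1, p = 1, q = -4

Row-reduce the augmented matrix:
R1 ← R1 / (-6).
R2 ← R2 − 5·R1.
R3 ← R3 + 4·R1.
R4 ← R4 − 1·R1.
R2 ← R2 / (-1/6).
R1 ← R1 + 1/6·R2.
R3 ← R3 − 16/3·R2.
R4 ← R4 + 11/6·R2.
R3 ← R3 / (-64).
R1 ← R1 − 2·R3.
R2 ← R2 − 11·R3.
R4 ← R4 − 26·R3.
R4 ← R4 / (-1/16).
R1 ← R1 + 5/16·R4.
R2 ← R2 − 9/32·R4.
R3 ← R3 − 5/32·R4.
Reading off the reduced rows gives m = 3, n = -1, p = 1, q = -4.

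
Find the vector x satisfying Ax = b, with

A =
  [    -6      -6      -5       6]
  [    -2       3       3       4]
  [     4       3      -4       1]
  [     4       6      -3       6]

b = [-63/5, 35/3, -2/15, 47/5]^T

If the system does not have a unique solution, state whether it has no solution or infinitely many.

x_1 = 0, x_2 = 8/5, x_3 = 7/5, x_4 = 2/3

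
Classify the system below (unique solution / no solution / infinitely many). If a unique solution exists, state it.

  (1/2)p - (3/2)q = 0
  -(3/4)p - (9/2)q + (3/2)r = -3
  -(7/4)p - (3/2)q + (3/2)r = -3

infinitely many solutions

Row-reduce:
R1 ← R1 / (1/2).
R2 ← R2 + 3/4·R1.
R3 ← R3 + 7/4·R1.
R2 ← R2 / (-27/4).
R1 ← R1 + 3·R2.
R3 ← R3 + 27/4·R2.
Rank is 2 with 3 unknowns, leaving r free.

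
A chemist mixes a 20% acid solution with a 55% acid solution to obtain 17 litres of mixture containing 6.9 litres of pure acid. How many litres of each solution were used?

Let a = litres of solution A, b = litres of solution B.
  a + b = 17
  (1/5)a + (11/20)b = 69/10
From equation 1: a = 17 − b.
Substitute into equation 2 and solve: b = 10.
Then a = 7.

litres of solution A: 7, litres of solution B: 10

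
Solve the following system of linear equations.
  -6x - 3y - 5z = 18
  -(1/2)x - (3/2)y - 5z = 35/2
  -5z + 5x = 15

Row-reduce:
R1 ← R1 / (-6).
R2 ← R2 + 1/2·R1.
R3 ← R3 − 5·R1.
R2 ← R2 / (-5/4).
R1 ← R1 − 1/2·R2.
R3 ← R3 + 5/2·R2.
Row 3 reduces to 0 = -2, a contradiction. The system is inconsistent.

no solution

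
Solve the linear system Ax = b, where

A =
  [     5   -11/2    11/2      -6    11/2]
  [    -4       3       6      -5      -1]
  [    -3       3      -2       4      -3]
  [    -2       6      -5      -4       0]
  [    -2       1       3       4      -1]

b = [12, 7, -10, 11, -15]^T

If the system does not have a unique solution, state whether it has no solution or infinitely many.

Row-reduce:
R1 ← R1 / (5).
R2 ← R2 + 4·R1.
R3 ← R3 + 3·R1.
R4 ← R4 + 2·R1.
R5 ← R5 + 2·R1.
R2 ← R2 / (-7/5).
R1 ← R1 + 11/10·R2.
R3 ← R3 + 3/10·R2.
R4 ← R4 − 19/5·R2.
R5 ← R5 + 6/5·R2.
R3 ← R3 / (-13/14).
R1 ← R1 + 99/14·R3.
R2 ← R2 + 52/7·R3.
R4 ← R4 − 178/7·R3.
R5 ← R5 + 26/7·R3.
R4 ← R4 / (461/13).
R1 ← R1 + 163/13·R4.
R2 ← R2 + 13·R4.
R3 ← R3 + 35/13·R4.
Row 5 reduces to 0 = 1, a contradiction. The system is inconsistent.

no solution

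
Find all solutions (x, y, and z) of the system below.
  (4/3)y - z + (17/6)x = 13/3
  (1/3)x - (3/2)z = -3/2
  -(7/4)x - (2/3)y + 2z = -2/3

infinitely many solutions

Row-reduce:
R1 ← R1 / (17/6).
R2 ← R2 − 1/3·R1.
R3 ← R3 + 7/4·R1.
R2 ← R2 / (-8/51).
R1 ← R1 − 8/17·R2.
R3 ← R3 − 8/51·R2.
Rank is 2 with 3 unknowns, leaving z free.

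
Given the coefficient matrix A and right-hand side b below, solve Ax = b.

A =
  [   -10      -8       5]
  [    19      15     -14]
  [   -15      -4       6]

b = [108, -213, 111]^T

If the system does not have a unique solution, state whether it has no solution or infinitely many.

x_1 = -5, x_2 = -6, x_3 = 2

Row-reduce the augmented matrix:
R1 ← R1 / (-10).
R2 ← R2 − 19·R1.
R3 ← R3 + 15·R1.
R2 ← R2 / (-1/5).
R1 ← R1 − 4/5·R2.
R3 ← R3 − 8·R2.
R3 ← R3 / (-363/2).
R1 ← R1 + 37/2·R3.
R2 ← R2 − 45/2·R3.
Reading off the reduced rows gives x_1 = -5, x_2 = -6, x_3 = 2.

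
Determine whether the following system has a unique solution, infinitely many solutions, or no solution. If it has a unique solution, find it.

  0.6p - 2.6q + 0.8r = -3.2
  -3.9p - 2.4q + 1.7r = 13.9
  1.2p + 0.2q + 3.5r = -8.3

p = -4, q = 0, r = -1

Row-reduce the augmented matrix:
R1 ← R1 / (3/5).
R2 ← R2 + 39/10·R1.
R3 ← R3 − 6/5·R1.
R2 ← R2 / (-193/10).
R1 ← R1 + 13/3·R2.
R3 ← R3 − 27/5·R2.
R3 ← R3 / (7393/1930).
R1 ← R1 + 125/579·R3.
R2 ← R2 + 69/193·R3.
Reading off the reduced rows gives p = -4, q = 0, r = -1.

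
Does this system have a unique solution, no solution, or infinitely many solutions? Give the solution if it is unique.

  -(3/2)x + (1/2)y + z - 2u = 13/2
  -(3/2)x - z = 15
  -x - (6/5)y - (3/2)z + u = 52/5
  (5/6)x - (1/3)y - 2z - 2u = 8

Row-reduce the augmented matrix:
R1 ← R1 / (-3/2).
R2 ← R2 + 3/2·R1.
R3 ← R3 + 1·R1.
R4 ← R4 − 5/6·R1.
R2 ← R2 / (-1/2).
R1 ← R1 + 1/3·R2.
R3 ← R3 + 23/15·R2.
R4 ← R4 + 1/18·R2.
R3 ← R3 / (119/30).
R1 ← R1 − 2/3·R3.
R2 ← R2 − 4·R3.
R4 ← R4 + 11/9·R3.
R4 ← R4 / (-536/119).
R1 ← R1 − 76/119·R4.
R2 ← R2 + 20/119·R4.
R3 ← R3 + 114/119·R4.
Reading off the reduced rows gives x = -6, y = 3, z = -6, u = -1.

x = -6, y = 3, z = -6, u = -1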